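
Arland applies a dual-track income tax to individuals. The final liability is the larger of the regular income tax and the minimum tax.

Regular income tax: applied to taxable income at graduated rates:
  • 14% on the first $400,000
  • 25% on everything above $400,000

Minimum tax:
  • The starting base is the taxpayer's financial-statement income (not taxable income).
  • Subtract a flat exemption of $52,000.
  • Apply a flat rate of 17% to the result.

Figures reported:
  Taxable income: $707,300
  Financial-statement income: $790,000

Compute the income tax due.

$132,825

Regular income tax:
  $400,000 × 14% = $56,000
  $307,300 × 25% = $76,825
  → $132,825

Minimum tax:
  Base (financial-statement income): $790,000
  Less exemption $52,000 → base $738,000
  $738,000 × 17% = $125,460

$132,825 > $125,460, so the regular income tax governs.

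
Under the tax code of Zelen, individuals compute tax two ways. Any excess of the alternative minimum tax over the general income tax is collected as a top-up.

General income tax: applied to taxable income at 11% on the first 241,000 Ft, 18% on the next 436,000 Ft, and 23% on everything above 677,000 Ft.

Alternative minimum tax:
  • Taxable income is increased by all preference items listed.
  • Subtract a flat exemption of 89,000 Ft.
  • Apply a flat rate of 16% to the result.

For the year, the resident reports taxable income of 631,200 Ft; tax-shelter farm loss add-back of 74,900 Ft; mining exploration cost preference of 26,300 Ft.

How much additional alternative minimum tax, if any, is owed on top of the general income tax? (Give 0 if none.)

6,198 Ft

Alternative minimum tax:
  Adjusted income: 631,200 Ft + 74,900 Ft + 26,300 Ft = 732,400 Ft
  Less exemption 89,000 Ft → base 643,400 Ft
  643,400 Ft × 16% = 102,944 Ft

General income tax:
  241,000 Ft × 11% = 26,510 Ft
  390,200 Ft × 18% = 70,236 Ft
  → 96,746 Ft

Excess of alternative minimum tax over general income tax: 102,944 Ft − 96,746 Ft = 6,198 Ft.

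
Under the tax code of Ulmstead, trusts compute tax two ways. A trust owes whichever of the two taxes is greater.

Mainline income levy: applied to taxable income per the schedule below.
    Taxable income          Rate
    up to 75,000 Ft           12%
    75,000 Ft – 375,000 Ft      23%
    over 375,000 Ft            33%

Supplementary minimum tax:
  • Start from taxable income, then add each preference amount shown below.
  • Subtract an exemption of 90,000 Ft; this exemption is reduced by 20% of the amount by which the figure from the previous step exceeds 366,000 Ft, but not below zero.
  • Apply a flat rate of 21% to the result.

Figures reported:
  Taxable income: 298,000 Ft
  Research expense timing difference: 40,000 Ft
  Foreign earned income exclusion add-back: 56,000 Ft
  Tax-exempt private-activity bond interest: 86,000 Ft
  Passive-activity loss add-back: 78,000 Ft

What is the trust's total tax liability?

106,344 Ft

Supplementary minimum tax:
  Adjusted income: 298,000 Ft + 40,000 Ft + 56,000 Ft + 86,000 Ft + 78,000 Ft = 558,000 Ft
  Exemption: 90,000 Ft − 20% × (558,000 Ft − 366,000 Ft) = 90,000 Ft − 38,400 Ft = 51,600 Ft
  Base: 558,000 Ft − 51,600 Ft = 506,400 Ft
  506,400 Ft × 21% = 106,344 Ft

Mainline income levy:
  75,000 Ft × 12% = 9,000 Ft
  223,000 Ft × 23% = 51,290 Ft
  → 60,290 Ft

106,344 Ft > 60,290 Ft, so the supplementary minimum tax is the binding amount.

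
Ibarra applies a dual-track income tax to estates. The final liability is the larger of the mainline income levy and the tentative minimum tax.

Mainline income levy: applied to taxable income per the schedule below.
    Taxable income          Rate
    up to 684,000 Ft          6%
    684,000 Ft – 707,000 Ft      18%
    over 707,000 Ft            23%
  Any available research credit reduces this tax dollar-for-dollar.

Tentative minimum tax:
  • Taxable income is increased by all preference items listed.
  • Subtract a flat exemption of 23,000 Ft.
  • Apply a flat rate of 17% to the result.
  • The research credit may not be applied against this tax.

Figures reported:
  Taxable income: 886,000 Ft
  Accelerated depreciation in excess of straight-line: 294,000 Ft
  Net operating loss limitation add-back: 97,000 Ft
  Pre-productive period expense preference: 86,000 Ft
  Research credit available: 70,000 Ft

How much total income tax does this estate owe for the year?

227,800 Ft

Tentative minimum tax:
  Adjusted income: 886,000 Ft + 294,000 Ft + 97,000 Ft + 86,000 Ft = 1,363,000 Ft
  Less exemption 23,000 Ft → base 1,340,000 Ft
  1,340,000 Ft × 17% = 227,800 Ft

Mainline income levy:
  684,000 Ft × 6% = 41,040 Ft
  23,000 Ft × 18% = 4,140 Ft
  179,000 Ft × 23% = 41,170 Ft
  → 86,350 Ft
  Less research credit 70,000 Ft → 16,350 Ft

227,800 Ft > 16,350 Ft, so the tentative minimum tax is the binding amount.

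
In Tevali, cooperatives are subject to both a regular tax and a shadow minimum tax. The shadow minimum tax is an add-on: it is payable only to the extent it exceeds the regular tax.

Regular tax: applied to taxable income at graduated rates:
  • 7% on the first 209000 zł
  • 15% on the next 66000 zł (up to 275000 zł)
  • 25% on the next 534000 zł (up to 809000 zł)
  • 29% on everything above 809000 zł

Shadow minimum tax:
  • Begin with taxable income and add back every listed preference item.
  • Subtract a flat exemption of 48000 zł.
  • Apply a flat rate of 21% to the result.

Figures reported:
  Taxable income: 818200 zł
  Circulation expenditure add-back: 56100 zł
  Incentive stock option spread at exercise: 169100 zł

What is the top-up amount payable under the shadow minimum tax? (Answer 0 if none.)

Regular tax:
  209000 zł × 7% = 14630 zł
  66000 zł × 15% = 9900 zł
  534000 zł × 25% = 133500 zł
  9200 zł × 29% = 2668 zł
  → 160698 zł

Shadow minimum tax:
  Adjusted income: 818200 zł + 56100 zł + 169100 zł = 1043400 zł
  Less exemption 48000 zł → base 995400 zł
  995400 zł × 21% = 209034 zł

Excess of shadow minimum tax over regular tax: 209034 zł − 160698 zł = 48336 zł.

48336 zł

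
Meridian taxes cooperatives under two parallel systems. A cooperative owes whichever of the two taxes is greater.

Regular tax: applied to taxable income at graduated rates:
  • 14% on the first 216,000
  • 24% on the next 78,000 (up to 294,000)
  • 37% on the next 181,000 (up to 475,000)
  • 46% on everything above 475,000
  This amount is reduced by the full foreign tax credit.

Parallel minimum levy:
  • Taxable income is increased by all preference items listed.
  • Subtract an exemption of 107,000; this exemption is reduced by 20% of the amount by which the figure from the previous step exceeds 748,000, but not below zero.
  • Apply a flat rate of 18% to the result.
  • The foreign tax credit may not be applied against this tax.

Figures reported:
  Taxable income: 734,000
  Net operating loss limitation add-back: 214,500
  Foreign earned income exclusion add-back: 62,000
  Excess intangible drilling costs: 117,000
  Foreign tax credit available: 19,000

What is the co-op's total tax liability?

216,070

Parallel minimum levy:
  Adjusted income: 734,000 + 214,500 + 62,000 + 117,000 = 1,127,500
  Exemption: 107,000 − 20% × (1,127,500 − 748,000) = 107,000 − 75,900 = 31,100
  Base: 1,127,500 − 31,100 = 1,096,400
  1,096,400 × 18% = 197,352

Regular tax:
  216,000 × 14% = 30,240
  78,000 × 24% = 18,720
  181,000 × 37% = 66,970
  259,000 × 46% = 119,140
  → 235,070
  Less foreign tax credit 19,000 → 216,070

216,070 > 197,352, so the regular tax governs.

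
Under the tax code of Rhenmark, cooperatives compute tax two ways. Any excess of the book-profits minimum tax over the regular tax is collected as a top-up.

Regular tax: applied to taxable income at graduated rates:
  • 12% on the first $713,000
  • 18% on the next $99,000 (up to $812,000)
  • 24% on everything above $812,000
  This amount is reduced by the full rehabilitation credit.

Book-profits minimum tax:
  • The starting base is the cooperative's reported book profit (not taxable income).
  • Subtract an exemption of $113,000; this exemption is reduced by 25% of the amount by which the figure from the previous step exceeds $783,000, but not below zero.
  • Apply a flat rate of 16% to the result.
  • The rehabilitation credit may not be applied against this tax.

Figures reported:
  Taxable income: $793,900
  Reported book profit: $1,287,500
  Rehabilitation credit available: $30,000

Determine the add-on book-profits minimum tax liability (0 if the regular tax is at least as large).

Regular tax:
  $713,000 × 12% = $85,560
  $80,900 × 18% = $14,562
  → $100,122
  Less rehabilitation credit $30,000 → $70,122

Book-profits minimum tax:
  Base (reported book profit): $1,287,500
  Exemption: 25% × ($1,287,500 − $783,000) = $126,125 ≥ $113,000, so the exemption is fully phased out
  Base: $1,287,500 − $0 = $1,287,500
  $1,287,500 × 16% = $206,000

Excess of book-profits minimum tax over regular tax: $206,000 − $70,122 = $135,878.

$135,878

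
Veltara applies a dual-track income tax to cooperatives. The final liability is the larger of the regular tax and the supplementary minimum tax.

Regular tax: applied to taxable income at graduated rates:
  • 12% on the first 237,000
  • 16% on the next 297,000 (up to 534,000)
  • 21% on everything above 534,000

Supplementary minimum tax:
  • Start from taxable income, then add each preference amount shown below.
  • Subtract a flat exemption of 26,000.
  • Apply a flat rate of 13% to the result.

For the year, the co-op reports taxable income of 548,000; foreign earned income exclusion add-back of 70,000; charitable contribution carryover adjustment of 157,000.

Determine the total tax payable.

97,370

Regular tax:
  237,000 × 12% = 28,440
  297,000 × 16% = 47,520
  14,000 × 21% = 2,940
  → 78,900

Supplementary minimum tax:
  Adjusted income: 548,000 + 70,000 + 157,000 = 775,000
  Less exemption 26,000 → base 749,000
  749,000 × 13% = 97,370

97,370 > 78,900, so the supplementary minimum tax is the binding amount.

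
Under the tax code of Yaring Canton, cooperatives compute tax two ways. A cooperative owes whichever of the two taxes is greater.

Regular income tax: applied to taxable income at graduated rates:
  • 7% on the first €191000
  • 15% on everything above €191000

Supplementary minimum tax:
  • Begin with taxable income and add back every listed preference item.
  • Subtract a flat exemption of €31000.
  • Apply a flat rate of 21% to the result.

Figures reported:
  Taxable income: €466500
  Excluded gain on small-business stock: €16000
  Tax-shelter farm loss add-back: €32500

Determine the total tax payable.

€101640

Supplementary minimum tax:
  Adjusted income: €466500 + €16000 + €32500 = €515000
  Less exemption €31000 → base €484000
  €484000 × 21% = €101640

Regular income tax:
  €191000 × 7% = €13370
  €275500 × 15% = €41325
  → €54695

€101640 > €54695, so the supplementary minimum tax is the binding amount.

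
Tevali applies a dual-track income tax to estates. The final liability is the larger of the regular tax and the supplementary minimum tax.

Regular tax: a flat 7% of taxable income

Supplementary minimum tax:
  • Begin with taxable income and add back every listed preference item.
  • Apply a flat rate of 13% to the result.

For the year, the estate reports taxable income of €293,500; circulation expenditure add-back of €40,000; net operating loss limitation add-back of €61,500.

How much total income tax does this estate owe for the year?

Supplementary minimum tax:
  Adjusted income: €293,500 + €40,000 + €61,500 = €395,000
  €395,000 × 13% = €51,350

Regular tax:
  €293,500 × 7% = €20,545

€51,350 > €20,545, so the supplementary minimum tax is the binding amount.

€51,350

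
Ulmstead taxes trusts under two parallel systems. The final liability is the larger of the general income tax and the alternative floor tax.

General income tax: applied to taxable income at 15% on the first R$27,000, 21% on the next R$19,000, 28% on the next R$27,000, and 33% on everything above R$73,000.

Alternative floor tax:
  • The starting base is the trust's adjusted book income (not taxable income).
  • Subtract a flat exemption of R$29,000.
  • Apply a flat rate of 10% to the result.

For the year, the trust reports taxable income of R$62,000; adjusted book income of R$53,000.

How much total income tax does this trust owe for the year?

General income tax:
  R$27,000 × 15% = R$4,050
  R$19,000 × 21% = R$3,990
  R$16,000 × 28% = R$4,480
  → R$12,520

Alternative floor tax:
  Base (adjusted book income): R$53,000
  Less exemption R$29,000 → base R$24,000
  R$24,000 × 10% = R$2,400

R$12,520 > R$2,400, so the general income tax governs.

R$12,520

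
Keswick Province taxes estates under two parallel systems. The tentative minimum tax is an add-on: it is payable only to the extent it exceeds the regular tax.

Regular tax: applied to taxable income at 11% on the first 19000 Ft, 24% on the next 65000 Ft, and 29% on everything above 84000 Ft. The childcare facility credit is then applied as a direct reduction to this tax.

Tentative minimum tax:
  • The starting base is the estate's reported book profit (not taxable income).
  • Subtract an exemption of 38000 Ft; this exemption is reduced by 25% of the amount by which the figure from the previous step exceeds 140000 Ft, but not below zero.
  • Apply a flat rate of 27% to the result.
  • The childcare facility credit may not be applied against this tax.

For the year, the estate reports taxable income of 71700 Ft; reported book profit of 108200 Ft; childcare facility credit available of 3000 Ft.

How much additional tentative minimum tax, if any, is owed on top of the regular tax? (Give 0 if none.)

7216 Ft

Regular tax:
  19000 Ft × 11% = 2090 Ft
  52700 Ft × 24% = 12648 Ft
  → 14738 Ft
  Less childcare facility credit 3000 Ft → 11738 Ft

Tentative minimum tax:
  Base (reported book profit): 108200 Ft
  Exemption: 108200 Ft ≤ 140000 Ft, so full 38000 Ft applies
  Base: 108200 Ft − 38000 Ft = 70200 Ft
  70200 Ft × 27% = 18954 Ft

Excess of tentative minimum tax over regular tax: 18954 Ft − 11738 Ft = 7216 Ft.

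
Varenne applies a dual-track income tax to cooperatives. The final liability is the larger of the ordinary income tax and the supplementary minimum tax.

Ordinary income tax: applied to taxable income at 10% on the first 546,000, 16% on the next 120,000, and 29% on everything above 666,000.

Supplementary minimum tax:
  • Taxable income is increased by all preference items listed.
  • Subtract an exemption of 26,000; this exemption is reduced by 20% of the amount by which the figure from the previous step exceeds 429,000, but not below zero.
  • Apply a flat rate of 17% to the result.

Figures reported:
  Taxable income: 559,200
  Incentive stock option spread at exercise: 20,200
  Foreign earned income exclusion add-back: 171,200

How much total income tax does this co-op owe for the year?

Supplementary minimum tax:
  Adjusted income: 559,200 + 20,200 + 171,200 = 750,600
  Exemption: 20% × (750,600 − 429,000) = 64,320 ≥ 26,000, so the exemption is fully phased out
  Base: 750,600 − 0 = 750,600
  750,600 × 17% = 127,602

Ordinary income tax:
  546,000 × 10% = 54,600
  13,200 × 16% = 2,112
  → 56,712

127,602 > 56,712, so the supplementary minimum tax is the binding amount.

127,602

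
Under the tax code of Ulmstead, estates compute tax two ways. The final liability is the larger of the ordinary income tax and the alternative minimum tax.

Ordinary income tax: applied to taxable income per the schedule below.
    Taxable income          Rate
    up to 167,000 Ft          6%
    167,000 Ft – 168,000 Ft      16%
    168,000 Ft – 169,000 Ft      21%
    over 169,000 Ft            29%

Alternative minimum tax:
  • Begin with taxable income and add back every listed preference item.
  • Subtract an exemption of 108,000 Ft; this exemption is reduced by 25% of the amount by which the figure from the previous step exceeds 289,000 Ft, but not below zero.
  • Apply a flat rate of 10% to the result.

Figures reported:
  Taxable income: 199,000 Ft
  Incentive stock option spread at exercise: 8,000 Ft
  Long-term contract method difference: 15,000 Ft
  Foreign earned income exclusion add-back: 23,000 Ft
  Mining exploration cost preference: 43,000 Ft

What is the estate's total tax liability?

19,090 Ft

Ordinary income tax:
  167,000 Ft × 6% = 10,020 Ft
  1,000 Ft × 16% = 160 Ft
  1,000 Ft × 21% = 210 Ft
  30,000 Ft × 29% = 8,700 Ft
  → 19,090 Ft

Alternative minimum tax:
  Adjusted income: 199,000 Ft + 8,000 Ft + 15,000 Ft + 23,000 Ft + 43,000 Ft = 288,000 Ft
  Exemption: 288,000 Ft ≤ 289,000 Ft, so full 108,000 Ft applies
  Base: 288,000 Ft − 108,000 Ft = 180,000 Ft
  180,000 Ft × 10% = 18,000 Ft

19,090 Ft > 18,000 Ft, so the ordinary income tax governs.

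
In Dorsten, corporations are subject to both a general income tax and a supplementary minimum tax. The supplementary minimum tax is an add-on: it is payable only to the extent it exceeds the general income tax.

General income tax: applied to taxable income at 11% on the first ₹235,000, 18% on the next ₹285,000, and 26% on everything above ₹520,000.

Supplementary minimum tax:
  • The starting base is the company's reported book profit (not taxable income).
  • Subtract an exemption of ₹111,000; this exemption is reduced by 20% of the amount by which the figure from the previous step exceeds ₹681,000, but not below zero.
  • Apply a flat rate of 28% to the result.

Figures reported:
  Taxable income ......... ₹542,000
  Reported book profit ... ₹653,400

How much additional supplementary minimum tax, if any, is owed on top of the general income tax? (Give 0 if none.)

₹69,002

General income tax:
  ₹235,000 × 11% = ₹25,850
  ₹285,000 × 18% = ₹51,300
  ₹22,000 × 26% = ₹5,720
  → ₹82,870

Supplementary minimum tax:
  Base (reported book profit): ₹653,400
  Exemption: ₹653,400 ≤ ₹681,000, so full ₹111,000 applies
  Base: ₹653,400 − ₹111,000 = ₹542,400
  ₹542,400 × 28% = ₹151,872

Excess of supplementary minimum tax over general income tax: ₹151,872 − ₹82,870 = ₹69,002.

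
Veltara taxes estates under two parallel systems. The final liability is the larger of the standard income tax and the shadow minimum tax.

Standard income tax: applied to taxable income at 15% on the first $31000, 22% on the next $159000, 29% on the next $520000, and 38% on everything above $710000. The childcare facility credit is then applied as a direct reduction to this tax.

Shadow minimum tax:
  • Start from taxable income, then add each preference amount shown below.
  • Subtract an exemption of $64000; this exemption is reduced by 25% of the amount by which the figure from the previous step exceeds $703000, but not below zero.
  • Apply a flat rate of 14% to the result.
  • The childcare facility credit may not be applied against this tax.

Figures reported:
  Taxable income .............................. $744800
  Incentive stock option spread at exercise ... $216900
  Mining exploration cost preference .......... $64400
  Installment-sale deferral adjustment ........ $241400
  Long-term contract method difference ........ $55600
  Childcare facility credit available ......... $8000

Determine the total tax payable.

Shadow minimum tax:
  Adjusted income: $744800 + $216900 + $64400 + $241400 + $55600 = $1323100
  Exemption: 25% × ($1323100 − $703000) = $155025 ≥ $64000, so the exemption is fully phased out
  Base: $1323100 − $0 = $1323100
  $1323100 × 14% = $185234

Standard income tax:
  $31000 × 15% = $4650
  $159000 × 22% = $34980
  $520000 × 29% = $150800
  $34800 × 38% = $13224
  → $203654
  Less childcare facility credit $8000 → $195654

$195654 > $185234, so the standard income tax governs.

$195654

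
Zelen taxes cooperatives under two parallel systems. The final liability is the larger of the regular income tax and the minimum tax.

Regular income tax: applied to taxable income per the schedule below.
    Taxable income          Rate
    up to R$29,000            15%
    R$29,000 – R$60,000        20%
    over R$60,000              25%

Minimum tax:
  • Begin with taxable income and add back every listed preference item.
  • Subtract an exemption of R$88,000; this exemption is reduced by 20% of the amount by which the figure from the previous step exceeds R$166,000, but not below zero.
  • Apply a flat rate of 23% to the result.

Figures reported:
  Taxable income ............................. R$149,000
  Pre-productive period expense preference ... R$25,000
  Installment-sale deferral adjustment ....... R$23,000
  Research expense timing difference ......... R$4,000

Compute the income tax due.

Regular income tax:
  R$29,000 × 15% = R$4,350
  R$31,000 × 20% = R$6,200
  R$89,000 × 25% = R$22,250
  → R$32,800

Minimum tax:
  Adjusted income: R$149,000 + R$25,000 + R$23,000 + R$4,000 = R$201,000
  Exemption: R$88,000 − 20% × (R$201,000 − R$166,000) = R$88,000 − R$7,000 = R$81,000
  Base: R$201,000 − R$81,000 = R$120,000
  R$120,000 × 23% = R$27,600

R$32,800 > R$27,600, so the regular income tax governs.

R$32,800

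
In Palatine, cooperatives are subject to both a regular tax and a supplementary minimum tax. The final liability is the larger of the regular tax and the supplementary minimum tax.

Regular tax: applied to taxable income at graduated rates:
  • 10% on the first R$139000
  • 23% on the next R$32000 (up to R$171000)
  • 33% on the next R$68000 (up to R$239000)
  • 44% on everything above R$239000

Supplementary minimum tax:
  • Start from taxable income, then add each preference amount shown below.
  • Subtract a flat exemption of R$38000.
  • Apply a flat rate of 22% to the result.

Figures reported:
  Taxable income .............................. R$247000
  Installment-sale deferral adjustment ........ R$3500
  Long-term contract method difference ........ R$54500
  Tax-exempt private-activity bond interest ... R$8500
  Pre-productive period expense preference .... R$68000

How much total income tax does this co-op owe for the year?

R$75570

Regular tax:
  R$139000 × 10% = R$13900
  R$32000 × 23% = R$7360
  R$68000 × 33% = R$22440
  R$8000 × 44% = R$3520
  → R$47220

Supplementary minimum tax:
  Adjusted income: R$247000 + R$3500 + R$54500 + R$8500 + R$68000 = R$381500
  Less exemption R$38000 → base R$343500
  R$343500 × 22% = R$75570

R$75570 > R$47220, so the supplementary minimum tax is the binding amount.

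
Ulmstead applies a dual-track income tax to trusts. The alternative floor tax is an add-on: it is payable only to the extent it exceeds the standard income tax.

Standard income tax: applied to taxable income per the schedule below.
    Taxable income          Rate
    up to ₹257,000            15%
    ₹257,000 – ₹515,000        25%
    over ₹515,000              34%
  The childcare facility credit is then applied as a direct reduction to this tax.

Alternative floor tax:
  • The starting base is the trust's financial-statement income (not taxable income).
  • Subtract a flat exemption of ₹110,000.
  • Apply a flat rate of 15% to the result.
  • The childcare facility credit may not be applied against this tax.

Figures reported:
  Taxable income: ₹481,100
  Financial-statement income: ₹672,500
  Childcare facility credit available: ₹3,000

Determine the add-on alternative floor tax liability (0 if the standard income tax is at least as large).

Alternative floor tax:
  Base (financial-statement income): ₹672,500
  Less exemption ₹110,000 → base ₹562,500
  ₹562,500 × 15% = ₹84,375

Standard income tax:
  ₹257,000 × 15% = ₹38,550
  ₹224,100 × 25% = ₹56,025
  → ₹94,575
  Less childcare facility credit ₹3,000 → ₹91,575

₹84,375 ≤ ₹91,575, so no add-on is due.

₹0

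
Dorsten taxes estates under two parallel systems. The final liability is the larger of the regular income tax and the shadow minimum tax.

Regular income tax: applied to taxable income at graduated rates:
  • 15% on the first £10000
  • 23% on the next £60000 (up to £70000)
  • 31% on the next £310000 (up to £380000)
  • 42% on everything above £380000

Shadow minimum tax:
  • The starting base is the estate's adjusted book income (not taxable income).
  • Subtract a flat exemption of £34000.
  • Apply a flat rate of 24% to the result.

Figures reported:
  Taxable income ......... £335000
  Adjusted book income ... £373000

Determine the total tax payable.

£97450

Regular income tax:
  £10000 × 15% = £1500
  £60000 × 23% = £13800
  £265000 × 31% = £82150
  → £97450

Shadow minimum tax:
  Base (adjusted book income): £373000
  Less exemption £34000 → base £339000
  £339000 × 24% = £81360

£97450 > £81360, so the regular income tax governs.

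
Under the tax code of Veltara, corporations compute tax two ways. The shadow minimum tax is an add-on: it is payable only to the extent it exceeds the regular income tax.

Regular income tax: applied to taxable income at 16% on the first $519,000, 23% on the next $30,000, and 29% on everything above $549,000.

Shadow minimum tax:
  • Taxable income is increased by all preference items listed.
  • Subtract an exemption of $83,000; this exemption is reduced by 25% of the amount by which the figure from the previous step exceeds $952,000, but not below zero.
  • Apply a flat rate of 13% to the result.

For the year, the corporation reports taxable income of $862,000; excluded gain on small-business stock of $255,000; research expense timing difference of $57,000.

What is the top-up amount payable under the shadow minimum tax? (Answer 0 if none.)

Shadow minimum tax:
  Adjusted income: $862,000 + $255,000 + $57,000 = $1,174,000
  Exemption: $83,000 − 25% × ($1,174,000 − $952,000) = $83,000 − $55,500 = $27,500
  Base: $1,174,000 − $27,500 = $1,146,500
  $1,146,500 × 13% = $149,045

Regular income tax:
  $519,000 × 16% = $83,040
  $30,000 × 23% = $6,900
  $313,000 × 29% = $90,770
  → $180,710

$149,045 ≤ $180,710, so no add-on is due.

$0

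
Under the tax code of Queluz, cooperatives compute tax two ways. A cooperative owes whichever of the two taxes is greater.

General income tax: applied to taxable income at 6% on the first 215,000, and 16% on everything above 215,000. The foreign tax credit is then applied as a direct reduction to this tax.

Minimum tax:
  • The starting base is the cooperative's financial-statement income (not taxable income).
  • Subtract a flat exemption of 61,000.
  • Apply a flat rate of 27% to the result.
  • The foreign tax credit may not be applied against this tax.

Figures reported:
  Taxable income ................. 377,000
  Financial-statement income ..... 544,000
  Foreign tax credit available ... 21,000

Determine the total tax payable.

130,410

General income tax:
  215,000 × 6% = 12,900
  162,000 × 16% = 25,920
  → 38,820
  Less foreign tax credit 21,000 → 17,820

Minimum tax:
  Base (financial-statement income): 544,000
  Less exemption 61,000 → base 483,000
  483,000 × 27% = 130,410

130,410 > 17,820, so the minimum tax is the binding amount.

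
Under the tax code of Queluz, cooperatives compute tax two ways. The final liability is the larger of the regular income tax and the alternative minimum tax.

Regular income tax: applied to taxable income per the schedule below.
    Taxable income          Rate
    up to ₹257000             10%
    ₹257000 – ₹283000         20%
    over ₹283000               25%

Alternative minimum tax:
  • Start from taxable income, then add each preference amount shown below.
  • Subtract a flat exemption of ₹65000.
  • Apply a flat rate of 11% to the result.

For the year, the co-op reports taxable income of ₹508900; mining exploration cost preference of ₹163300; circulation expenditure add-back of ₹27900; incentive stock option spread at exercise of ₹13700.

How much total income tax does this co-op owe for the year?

Regular income tax:
  ₹257000 × 10% = ₹25700
  ₹26000 × 20% = ₹5200
  ₹225900 × 25% = ₹56475
  → ₹87375

Alternative minimum tax:
  Adjusted income: ₹508900 + ₹163300 + ₹27900 + ₹13700 = ₹713800
  Less exemption ₹65000 → base ₹648800
  ₹648800 × 11% = ₹71368

₹87375 > ₹71368, so the regular income tax governs.

₹87375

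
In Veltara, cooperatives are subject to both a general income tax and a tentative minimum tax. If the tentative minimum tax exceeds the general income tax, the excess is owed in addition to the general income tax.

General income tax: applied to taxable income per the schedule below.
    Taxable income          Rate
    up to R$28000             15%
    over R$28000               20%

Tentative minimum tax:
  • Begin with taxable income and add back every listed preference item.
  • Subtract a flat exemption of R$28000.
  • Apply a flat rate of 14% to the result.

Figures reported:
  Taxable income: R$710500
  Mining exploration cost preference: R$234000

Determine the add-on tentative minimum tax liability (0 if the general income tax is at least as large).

General income tax:
  R$28000 × 15% = R$4200
  R$682500 × 20% = R$136500
  → R$140700

Tentative minimum tax:
  Adjusted income: R$710500 + R$234000 = R$944500
  Less exemption R$28000 → base R$916500
  R$916500 × 14% = R$128310

R$128310 ≤ R$140700, so no add-on is due.

R$0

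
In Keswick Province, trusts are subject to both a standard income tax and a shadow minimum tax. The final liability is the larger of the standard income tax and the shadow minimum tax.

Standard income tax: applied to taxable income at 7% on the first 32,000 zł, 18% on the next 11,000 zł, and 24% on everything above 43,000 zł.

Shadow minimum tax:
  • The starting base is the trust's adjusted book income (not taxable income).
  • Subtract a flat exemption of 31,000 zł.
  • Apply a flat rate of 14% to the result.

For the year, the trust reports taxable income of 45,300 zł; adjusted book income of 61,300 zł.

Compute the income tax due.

4,772 zł

Standard income tax:
  32,000 zł × 7% = 2,240 zł
  11,000 zł × 18% = 1,980 zł
  2,300 zł × 24% = 552 zł
  → 4,772 zł

Shadow minimum tax:
  Base (adjusted book income): 61,300 zł
  Less exemption 31,000 zł → base 30,300 zł
  30,300 zł × 14% = 4,242 zł

4,772 zł > 4,242 zł, so the standard income tax governs.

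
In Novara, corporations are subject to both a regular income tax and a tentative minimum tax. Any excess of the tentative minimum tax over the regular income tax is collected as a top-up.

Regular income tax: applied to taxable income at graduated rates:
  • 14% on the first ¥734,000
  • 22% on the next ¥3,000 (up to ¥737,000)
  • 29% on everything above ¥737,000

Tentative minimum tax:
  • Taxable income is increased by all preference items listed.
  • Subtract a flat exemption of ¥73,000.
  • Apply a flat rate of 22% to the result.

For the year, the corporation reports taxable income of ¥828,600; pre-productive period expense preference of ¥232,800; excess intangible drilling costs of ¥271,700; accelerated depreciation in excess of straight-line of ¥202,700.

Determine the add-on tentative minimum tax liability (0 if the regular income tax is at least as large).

Tentative minimum tax:
  Adjusted income: ¥828,600 + ¥232,800 + ¥271,700 + ¥202,700 = ¥1,535,800
  Less exemption ¥73,000 → base ¥1,462,800
  ¥1,462,800 × 22% = ¥321,816

Regular income tax:
  ¥734,000 × 14% = ¥102,760
  ¥3,000 × 22% = ¥660
  ¥91,600 × 29% = ¥26,564
  → ¥129,984

Excess of tentative minimum tax over regular income tax: ¥321,816 − ¥129,984 = ¥191,832.

¥191,832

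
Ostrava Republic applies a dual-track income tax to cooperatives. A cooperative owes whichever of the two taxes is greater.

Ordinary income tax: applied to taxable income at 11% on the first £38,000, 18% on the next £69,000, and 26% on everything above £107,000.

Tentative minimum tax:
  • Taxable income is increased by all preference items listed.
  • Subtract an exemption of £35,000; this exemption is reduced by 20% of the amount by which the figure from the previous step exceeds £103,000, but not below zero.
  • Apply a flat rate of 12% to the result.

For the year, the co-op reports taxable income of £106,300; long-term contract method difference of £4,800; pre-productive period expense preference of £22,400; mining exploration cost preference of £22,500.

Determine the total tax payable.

Tentative minimum tax:
  Adjusted income: £106,300 + £4,800 + £22,400 + £22,500 = £156,000
  Exemption: £35,000 − 20% × (£156,000 − £103,000) = £35,000 − £10,600 = £24,400
  Base: £156,000 − £24,400 = £131,600
  £131,600 × 12% = £15,792

Ordinary income tax:
  £38,000 × 11% = £4,180
  £68,300 × 18% = £12,294
  → £16,474

£16,474 > £15,792, so the ordinary income tax governs.

£16,474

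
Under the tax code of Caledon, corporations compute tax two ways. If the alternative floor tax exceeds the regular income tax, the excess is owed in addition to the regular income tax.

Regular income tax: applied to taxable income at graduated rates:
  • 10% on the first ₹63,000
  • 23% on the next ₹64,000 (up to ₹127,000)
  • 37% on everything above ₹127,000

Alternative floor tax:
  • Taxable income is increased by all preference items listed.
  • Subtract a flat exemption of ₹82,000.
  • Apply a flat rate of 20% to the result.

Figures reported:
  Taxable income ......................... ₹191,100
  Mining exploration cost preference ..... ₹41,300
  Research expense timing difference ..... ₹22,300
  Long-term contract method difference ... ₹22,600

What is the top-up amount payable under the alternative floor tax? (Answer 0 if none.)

₹0

Alternative floor tax:
  Adjusted income: ₹191,100 + ₹41,300 + ₹22,300 + ₹22,600 = ₹277,300
  Less exemption ₹82,000 → base ₹195,300
  ₹195,300 × 20% = ₹39,060

Regular income tax:
  ₹63,000 × 10% = ₹6,300
  ₹64,000 × 23% = ₹14,720
  ₹64,100 × 37% = ₹23,717
  → ₹44,737

₹39,060 ≤ ₹44,737, so no add-on is due.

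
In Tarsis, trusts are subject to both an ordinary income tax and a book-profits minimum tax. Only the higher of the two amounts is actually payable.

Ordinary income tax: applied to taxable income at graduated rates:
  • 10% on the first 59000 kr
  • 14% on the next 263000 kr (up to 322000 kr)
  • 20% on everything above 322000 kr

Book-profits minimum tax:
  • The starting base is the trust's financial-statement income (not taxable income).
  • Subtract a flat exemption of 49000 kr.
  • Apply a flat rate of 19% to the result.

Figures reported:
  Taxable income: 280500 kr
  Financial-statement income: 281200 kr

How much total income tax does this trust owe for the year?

44118 kr

Ordinary income tax:
  59000 kr × 10% = 5900 kr
  221500 kr × 14% = 31010 kr
  → 36910 kr

Book-profits minimum tax:
  Base (financial-statement income): 281200 kr
  Less exemption 49000 kr → base 232200 kr
  232200 kr × 19% = 44118 kr

44118 kr > 36910 kr, so the book-profits minimum tax is the binding amount.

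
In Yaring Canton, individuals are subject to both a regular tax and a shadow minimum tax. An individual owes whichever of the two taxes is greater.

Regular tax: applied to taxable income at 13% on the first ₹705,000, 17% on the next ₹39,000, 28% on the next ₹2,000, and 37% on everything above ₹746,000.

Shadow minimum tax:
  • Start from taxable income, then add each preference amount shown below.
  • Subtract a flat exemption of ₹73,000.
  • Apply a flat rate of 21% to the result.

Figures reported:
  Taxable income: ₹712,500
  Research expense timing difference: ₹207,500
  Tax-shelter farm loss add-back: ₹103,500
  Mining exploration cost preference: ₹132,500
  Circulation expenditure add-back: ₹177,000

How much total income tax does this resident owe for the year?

Regular tax:
  ₹705,000 × 13% = ₹91,650
  ₹7,500 × 17% = ₹1,275
  → ₹92,925

Shadow minimum tax:
  Adjusted income: ₹712,500 + ₹207,500 + ₹103,500 + ₹132,500 + ₹177,000 = ₹1,333,000
  Less exemption ₹73,000 → base ₹1,260,000
  ₹1,260,000 × 21% = ₹264,600

₹264,600 > ₹92,925, so the shadow minimum tax is the binding amount.

₹264,600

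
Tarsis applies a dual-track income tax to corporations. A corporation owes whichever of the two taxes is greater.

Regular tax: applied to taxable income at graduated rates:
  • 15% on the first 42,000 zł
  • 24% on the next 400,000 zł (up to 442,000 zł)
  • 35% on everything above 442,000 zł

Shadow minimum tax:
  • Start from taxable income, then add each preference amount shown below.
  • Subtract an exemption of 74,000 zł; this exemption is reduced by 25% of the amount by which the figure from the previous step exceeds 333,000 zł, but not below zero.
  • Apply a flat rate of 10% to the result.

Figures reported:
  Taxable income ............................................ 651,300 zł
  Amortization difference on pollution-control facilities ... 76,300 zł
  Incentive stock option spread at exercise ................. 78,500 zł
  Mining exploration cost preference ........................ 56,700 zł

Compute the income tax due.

175,555 zł

Regular tax:
  42,000 zł × 15% = 6,300 zł
  400,000 zł × 24% = 96,000 zł
  209,300 zł × 35% = 73,255 zł
  → 175,555 zł

Shadow minimum tax:
  Adjusted income: 651,300 zł + 76,300 zł + 78,500 zł + 56,700 zł = 862,800 zł
  Exemption: 25% × (862,800 zł − 333,000 zł) = 132,450 zł ≥ 74,000 zł, so the exemption is fully phased out
  Base: 862,800 zł − 0 zł = 862,800 zł
  862,800 zł × 10% = 86,280 zł

175,555 zł > 86,280 zł, so the regular tax governs.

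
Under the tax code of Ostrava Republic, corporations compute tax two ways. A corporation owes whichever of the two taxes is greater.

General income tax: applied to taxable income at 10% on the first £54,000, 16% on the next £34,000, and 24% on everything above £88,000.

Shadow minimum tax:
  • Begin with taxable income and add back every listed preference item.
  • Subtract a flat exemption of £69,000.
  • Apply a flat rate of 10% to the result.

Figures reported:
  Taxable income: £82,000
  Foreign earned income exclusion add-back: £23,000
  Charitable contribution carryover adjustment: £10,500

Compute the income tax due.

Shadow minimum tax:
  Adjusted income: £82,000 + £23,000 + £10,500 = £115,500
  Less exemption £69,000 → base £46,500
  £46,500 × 10% = £4,650

General income tax:
  £54,000 × 10% = £5,400
  £28,000 × 16% = £4,480
  → £9,880

£9,880 > £4,650, so the general income tax governs.

£9,880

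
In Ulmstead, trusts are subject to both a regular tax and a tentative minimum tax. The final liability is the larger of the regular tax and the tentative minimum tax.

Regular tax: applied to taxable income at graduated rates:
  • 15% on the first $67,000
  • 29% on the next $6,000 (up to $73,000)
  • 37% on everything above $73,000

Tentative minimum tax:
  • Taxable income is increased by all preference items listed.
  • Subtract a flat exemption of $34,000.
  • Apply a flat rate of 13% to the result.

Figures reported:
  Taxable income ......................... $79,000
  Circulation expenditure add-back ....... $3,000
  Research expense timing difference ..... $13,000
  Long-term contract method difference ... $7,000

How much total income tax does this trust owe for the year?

$14,010

Tentative minimum tax:
  Adjusted income: $79,000 + $3,000 + $13,000 + $7,000 = $102,000
  Less exemption $34,000 → base $68,000
  $68,000 × 13% = $8,840

Regular tax:
  $67,000 × 15% = $10,050
  $6,000 × 29% = $1,740
  $6,000 × 37% = $2,220
  → $14,010

$14,010 > $8,840, so the regular tax governs.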